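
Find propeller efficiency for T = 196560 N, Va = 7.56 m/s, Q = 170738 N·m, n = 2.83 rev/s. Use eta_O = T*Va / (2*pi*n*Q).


Formula: eta = T * Va / (2 * pi * n * Q)
Step 1 — numerator = T * Va = 196560 * 7.56 = 1485993.6
Step 2 — 2 * pi * n = 2 * pi * 2.83 = 17.781414
Step 3 — denominator = 17.781414 * 170738 = 3035963.06
Step 4 — eta = 1485993.6 / 3035963.06 ≈ 0.48946 (5 s.f.)

0.48946


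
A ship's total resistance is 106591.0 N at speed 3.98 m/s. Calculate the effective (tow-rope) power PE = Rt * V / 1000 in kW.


Formula: PE = Rt * V / 1000 (kW)
Step 1 — PE (W) = 106591.0 * 3.98 = 424232.18 W
Step 2 — PE (kW) = 424232.18 / 1000 ≈ 424.23 kW (5 s.f.)

424.23 kW


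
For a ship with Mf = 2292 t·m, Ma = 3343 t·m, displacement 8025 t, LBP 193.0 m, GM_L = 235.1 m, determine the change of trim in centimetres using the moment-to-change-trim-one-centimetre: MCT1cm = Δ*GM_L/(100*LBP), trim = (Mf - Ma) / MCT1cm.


Formula: net trimming moment = Mf - Ma; MCT1cm = Δ*GM_L/(100*LBP); trim = net moment / MCT1cm
Step 1 — net trimming moment = 2292 - 3343 = -1051 t·m
Step 2 — MCT1cm = 8025 * 235.1 / (100 * 193.0) = 97.7553 t·m/cm
Step 3 — trim = -1051 / 97.7553 ≈ -10.751 cm (5 s.f.)

-10.751 cm


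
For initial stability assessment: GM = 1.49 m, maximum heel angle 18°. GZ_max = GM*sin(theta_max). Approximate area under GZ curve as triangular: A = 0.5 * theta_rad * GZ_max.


Formula: GZ_max = GM * sin(theta); Area = 0.5 * theta_rad * GZ_max
Step 1 — GZ_max = 1.49 * sin(18°) = 1.49 * 0.309017 = 0.460435 m
Step 2 — theta_rad = 18 * pi/180 = 0.314159 rad
Step 3 — Area = 0.5 * 0.314159 * 0.460435 ≈ 0.072325 m·rad (5 s.f.)

0.072325 m·rad


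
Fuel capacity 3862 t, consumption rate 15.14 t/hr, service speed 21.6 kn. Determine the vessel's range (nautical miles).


Formula: endurance = fuel / rate; range = endurance * speed
Step 1 — endurance = 3862 / 15.14 = 255.0859 hours
Step 2 — range = 255.0859 * 21.6 ≈ 5509.9 nautical miles (5 s.f.)

5509.9 NM


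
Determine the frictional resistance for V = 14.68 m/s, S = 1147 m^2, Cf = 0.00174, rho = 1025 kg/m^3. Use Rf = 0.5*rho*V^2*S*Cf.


Formula: Rf = 0.5 * rho * V^2 * S * Cf
Step 1 — V^2 = 14.68^2 = 215.5024
Step 2 — 0.5 * rho * V^2 = 0.5 * 1025 * 215.5024 = 110444.98
Step 3 — Rf = 110444.98 * 1147 * 0.00174 ≈ 220420 N (5 s.f.)

220420 N


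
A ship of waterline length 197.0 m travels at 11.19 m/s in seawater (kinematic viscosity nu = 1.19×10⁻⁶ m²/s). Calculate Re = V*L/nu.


Formula: Re = V * L / nu
Step 1 — V * L = 11.19 * 197.0 = 2204.43 m^2/s
Step 2 — Re = 2204.43 / 1.19e-6 = 1.85e+09

1.85e+09


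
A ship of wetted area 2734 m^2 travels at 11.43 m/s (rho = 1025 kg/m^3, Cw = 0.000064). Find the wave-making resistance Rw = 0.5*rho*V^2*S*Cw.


Formula: Rw = 0.5 * rho * V^2 * S * Cw
Step 1 — V^2 = 11.43^2 = 130.6449
Step 2 — 0.5 * rho * V^2 = 0.5 * 1025 * 130.6449 = 66955.51125
Step 3 — Rw = 66955.51125 * 2734 * 0.000064 ≈ 11716 N (5 s.f.)

11716 N


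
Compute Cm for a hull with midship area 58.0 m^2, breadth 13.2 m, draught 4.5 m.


Formula: Cm = Am / (B * T)
Step 1 — B * T = 13.2 * 4.5 = 59.4 m^2
Step 2 — Cm = 58.0 / 59.4 ≈ 0.97643 (5 s.f.)

0.97643


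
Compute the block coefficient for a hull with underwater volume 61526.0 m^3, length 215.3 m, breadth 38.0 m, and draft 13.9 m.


Formula: Cb = V / (L * B * T)
Step 1 — L * B * T = 215.3 * 38.0 * 13.9 = 113721.46 m^3
Step 2 — Cb = 61526.0 / 113721.46 ≈ 0.54102 (5 s.f.)

0.54102


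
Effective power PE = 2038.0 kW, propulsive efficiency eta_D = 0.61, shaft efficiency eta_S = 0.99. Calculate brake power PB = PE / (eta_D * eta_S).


Formula: PB = PE / (eta_D * eta_S)
Step 1 — combined efficiency = eta_D * eta_S = 0.61 * 0.99 = 0.6039
Step 2 — PB = 2038.0 / 0.6039 ≈ 3374.7 kW (5 s.f.)

3374.7 kW


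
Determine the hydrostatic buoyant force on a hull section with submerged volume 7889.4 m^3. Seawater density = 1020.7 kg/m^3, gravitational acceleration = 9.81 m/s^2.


Formula: Fb = rho * g * V
Substituting: Fb = 1020.7 * 9.81 * 7889.4
Intermediate: 1020.7 * 9.81 = 10013.067
Result: Fb = 10013.067 * 7889.4 ≈ 78997000 N (5 s.f.)

78997000 N


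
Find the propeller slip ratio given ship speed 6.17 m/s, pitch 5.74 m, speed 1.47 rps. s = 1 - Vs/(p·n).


Formula: s = 1 - Vs / (p * n)
Step 1 — p * n = 5.74 * 1.47 = 8.4378
Step 2 — Vs / (p*n) = 6.17 / 8.4378 = 0.731233 (6 d.p.)
Step 3 — s = 1 - 0.731233 = 0.268767

0.268767


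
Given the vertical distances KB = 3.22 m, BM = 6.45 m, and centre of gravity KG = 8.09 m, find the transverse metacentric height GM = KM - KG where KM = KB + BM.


Formula: GM = KB + BM - KG
Step 1 — KM = KB + BM = 3.22 + 6.45 = 9.67 m
Step 2 — GM = KM - KG = 9.67 - 8.09 = 1.58 m

1.58 m


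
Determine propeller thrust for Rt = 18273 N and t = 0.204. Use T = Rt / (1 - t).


Formula: T = Rt / (1 - t)
Step 1 — (1 - t) = 1 - 0.204 = 0.796
Step 2 — T = 18273 / 0.796 ≈ 22956 N (5 s.f.)

22956 N


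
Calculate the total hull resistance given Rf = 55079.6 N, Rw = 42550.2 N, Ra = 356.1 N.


Formula: Rt = Rf + Rw + Ra
Substituting: Rt = 55079.6 + 42550.2 + 356.1
Result: Rt = 97985.9 N

97985.9 N


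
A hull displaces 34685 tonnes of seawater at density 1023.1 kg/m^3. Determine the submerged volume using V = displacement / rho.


Formula: V = mass / rho
Step 1 — convert tonnes to kg: 34685 t * 1000 = 34685000 kg
Step 2 — V = 34685000 / 1023.1 ≈ 33902 m^3 (5 s.f.)

33902 m^3


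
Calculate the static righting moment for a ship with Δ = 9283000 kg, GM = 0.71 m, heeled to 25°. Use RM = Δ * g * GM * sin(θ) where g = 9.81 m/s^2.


Formula: GZ = GM * sin(theta); RM = disp * g * GZ
Step 1 — GZ = 0.71 * sin(25°) = 0.71 * 0.422618 = 0.300059 m
Step 2 — RM = 9283000 * 9.81 * 0.300059 ≈ 27325000 N·m (5 s.f.)

27325000 N·m


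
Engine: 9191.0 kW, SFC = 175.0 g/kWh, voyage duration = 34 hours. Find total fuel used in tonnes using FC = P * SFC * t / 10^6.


Formula: FC (tonnes) = P * SFC * t / 1,000,000
Step 1 — P * SFC * t = 9191.0 * 175.0 * 34 = 54686450.0 g
Step 2 — FC (tonnes) = 54686450.0 / 1,000,000 ≈ 54.686 tonnes (5 s.f.)

54.686 tonnes


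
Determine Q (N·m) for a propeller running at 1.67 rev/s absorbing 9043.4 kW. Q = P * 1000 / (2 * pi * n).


Formula: Q = P_W / (2 * pi * n)
Step 1 — P_W = 9043.4 kW * 1000 = 9043400.0 W
Step 2 — 2 * pi * n = 2 * pi * 1.67 = 10.492919
Step 3 — Q = 9043400.0 / 10.492919 ≈ 861860 N·m (5 s.f.)

861860 N·m


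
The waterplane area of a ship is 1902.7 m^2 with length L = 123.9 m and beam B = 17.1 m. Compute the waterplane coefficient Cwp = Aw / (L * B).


Formula: Cwp = Aw / (L * B)
Step 1 — L * B = 123.9 * 17.1 = 2118.69 m^2
Step 2 — Cwp = 1902.7 / 2118.69 ≈ 0.89805 (5 s.f.)

0.89805


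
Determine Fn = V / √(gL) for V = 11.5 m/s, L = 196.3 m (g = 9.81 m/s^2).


Formula: Fn = V / sqrt(g * L)
Step 1 — g * L = 9.81 * 196.3 = 1925.703
Step 2 — sqrt(g * L) = sqrt(1925.703) = 43.882833
Step 3 — Fn = 11.5 / 43.882833 ≈ 0.26206 (5 s.f.)

0.26206


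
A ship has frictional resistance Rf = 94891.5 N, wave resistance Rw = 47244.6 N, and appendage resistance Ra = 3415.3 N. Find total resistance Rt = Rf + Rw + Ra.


Formula: Rt = Rf + Rw + Ra
Substituting: Rt = 94891.5 + 47244.6 + 3415.3
Result: Rt = 145551.4 N

145551.4 N


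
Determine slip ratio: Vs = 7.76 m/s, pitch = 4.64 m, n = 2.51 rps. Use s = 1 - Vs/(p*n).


Formula: s = 1 - Vs / (p * n)
Step 1 — p * n = 4.64 * 2.51 = 11.6464
Step 2 — Vs / (p*n) = 7.76 / 11.6464 = 0.6663 (6 d.p.)
Step 3 — s = 1 - 0.6663 = 0.3337

0.3337


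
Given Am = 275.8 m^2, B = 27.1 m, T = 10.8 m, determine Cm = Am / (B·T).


Formula: Cm = Am / (B * T)
Step 1 — B * T = 27.1 * 10.8 = 292.68 m^2
Step 2 — Cm = 275.8 / 292.68 ≈ 0.94233 (5 s.f.)

0.94233


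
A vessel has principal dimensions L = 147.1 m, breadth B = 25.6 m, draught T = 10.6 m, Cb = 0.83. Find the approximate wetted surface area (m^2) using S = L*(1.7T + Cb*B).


Formula: S = 1.7*L*T + V/T with V = Cb*L*B*T, i.e. S = L * (1.7*T + Cb*B)
Step 1 — 1.7*T = 1.7 * 10.6 = 18.02 m
Step 2 — Cb*B = 0.83 * 25.6 = 21.248 m
Step 3 — 1.7*T + Cb*B = 18.02 + 21.248 = 39.268 m
Step 4 — S = 147.1 * 39.268 ≈ 5776.3 m^2 (5 s.f.)

5776.3 m^2


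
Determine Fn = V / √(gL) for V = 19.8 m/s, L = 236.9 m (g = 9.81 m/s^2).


Formula: Fn = V / sqrt(g * L)
Step 1 — g * L = 9.81 * 236.9 = 2323.989
Step 2 — sqrt(g * L) = sqrt(2323.989) = 48.207769
Step 3 — Fn = 19.8 / 48.207769 ≈ 0.41072 (5 s.f.)

0.41072


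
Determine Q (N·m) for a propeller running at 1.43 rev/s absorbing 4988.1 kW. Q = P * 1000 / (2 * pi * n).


Formula: Q = P_W / (2 * pi * n)
Step 1 — P_W = 4988.1 kW * 1000 = 4988100.0 W
Step 2 — 2 * pi * n = 2 * pi * 1.43 = 8.984955
Step 3 — Q = 4988100.0 / 8.984955 ≈ 555160 N·m (5 s.f.)

555160 N·m


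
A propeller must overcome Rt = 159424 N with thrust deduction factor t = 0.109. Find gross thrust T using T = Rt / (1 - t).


Formula: T = Rt / (1 - t)
Step 1 — (1 - t) = 1 - 0.109 = 0.891
Step 2 — T = 159424 / 0.891 ≈ 178930 N (5 s.f.)

178930 N


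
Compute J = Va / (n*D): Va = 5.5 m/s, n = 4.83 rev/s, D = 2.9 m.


Formula: J = Va / (n * D)
Step 1 — n * D = 4.83 * 2.9 = 14.007
Step 2 — J = 5.5 / 14.007 ≈ 0.39266 (5 s.f.)

0.39266


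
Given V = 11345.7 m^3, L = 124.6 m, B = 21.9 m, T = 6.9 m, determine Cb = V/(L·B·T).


Formula: Cb = V / (L * B * T)
Step 1 — L * B * T = 124.6 * 21.9 * 6.9 = 18828.306 m^3
Step 2 — Cb = 11345.7 / 18828.306 ≈ 0.60259 (5 s.f.)

0.60259


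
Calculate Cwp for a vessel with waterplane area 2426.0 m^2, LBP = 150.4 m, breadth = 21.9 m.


Formula: Cwp = Aw / (L * B)
Step 1 — L * B = 150.4 * 21.9 = 3293.76 m^2
Step 2 — Cwp = 2426.0 / 3293.76 ≈ 0.73654 (5 s.f.)

0.73654


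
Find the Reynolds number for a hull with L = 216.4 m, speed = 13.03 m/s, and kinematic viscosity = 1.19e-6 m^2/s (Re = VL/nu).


Formula: Re = V * L / nu
Step 1 — V * L = 13.03 * 216.4 = 2819.692 m^2/s
Step 2 — Re = 2819.692 / 1.19e-6 = 2.37e+09

2.37e+09


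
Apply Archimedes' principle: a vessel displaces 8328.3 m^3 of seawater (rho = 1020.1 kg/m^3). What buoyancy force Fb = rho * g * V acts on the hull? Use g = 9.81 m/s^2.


Formula: Fb = rho * g * V
Substituting: Fb = 1020.1 * 9.81 * 8328.3
Intermediate: 1020.1 * 9.81 = 10007.181
Result: Fb = 10007.181 * 8328.3 ≈ 83343000 N (5 s.f.)

83343000 N


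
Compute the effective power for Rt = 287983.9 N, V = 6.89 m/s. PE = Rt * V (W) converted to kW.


Formula: PE = Rt * V / 1000 (kW)
Step 1 — PE (W) = 287983.9 * 6.89 = 1984209.071 W
Step 2 — PE (kW) = 1984209.071 / 1000 ≈ 1984.2 kW (5 s.f.)

1984.2 kW


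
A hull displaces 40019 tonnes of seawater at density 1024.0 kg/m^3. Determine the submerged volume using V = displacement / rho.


Formula: V = mass / rho
Step 1 — convert tonnes to kg: 40019 t * 1000 = 40019000 kg
Step 2 — V = 40019000 / 1024.0 ≈ 39081 m^3 (5 s.f.)

39081 m^3


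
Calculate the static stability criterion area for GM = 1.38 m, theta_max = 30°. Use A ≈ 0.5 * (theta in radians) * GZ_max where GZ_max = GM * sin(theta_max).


Formula: GZ_max = GM * sin(theta); Area = 0.5 * theta_rad * GZ_max
Step 1 — GZ_max = 1.38 * sin(30°) = 1.38 * 0.5 = 0.69 m
Step 2 — theta_rad = 30 * pi/180 = 0.523599 rad
Step 3 — Area = 0.5 * 0.523599 * 0.69 ≈ 0.18064 m·rad (5 s.f.)

0.18064 m·rad


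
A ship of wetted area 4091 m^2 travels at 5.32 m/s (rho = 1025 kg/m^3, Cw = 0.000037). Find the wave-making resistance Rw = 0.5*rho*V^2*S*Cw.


Formula: Rw = 0.5 * rho * V^2 * S * Cw
Step 1 — V^2 = 5.32^2 = 28.3024
Step 2 — 0.5 * rho * V^2 = 0.5 * 1025 * 28.3024 = 14504.98
Step 3 — Rw = 14504.98 * 4091 * 0.000037 ≈ 2195.6 N (5 s.f.)

2195.6 N


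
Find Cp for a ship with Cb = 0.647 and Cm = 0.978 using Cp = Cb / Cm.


Formula: Cp = Cb / Cm
Substituting: Cp = 0.647 / 0.978
Result: Cp ≈ 0.66155 (5 s.f.)

0.66155


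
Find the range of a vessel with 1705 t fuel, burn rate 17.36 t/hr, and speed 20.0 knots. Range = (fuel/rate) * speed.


Formula: endurance = fuel / rate; range = endurance * speed
Step 1 — endurance = 1705 / 17.36 = 98.2143 hours
Step 2 — range = 98.2143 * 20.0 ≈ 1964.3 nautical miles (5 s.f.)

1964.3 NM


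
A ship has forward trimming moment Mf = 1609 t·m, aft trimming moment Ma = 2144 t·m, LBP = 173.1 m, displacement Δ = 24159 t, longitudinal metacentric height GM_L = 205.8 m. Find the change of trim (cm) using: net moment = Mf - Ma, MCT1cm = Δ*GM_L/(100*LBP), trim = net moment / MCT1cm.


Formula: net trimming moment = Mf - Ma; MCT1cm = Δ*GM_L/(100*LBP); trim = net moment / MCT1cm
Step 1 — net trimming moment = 1609 - 2144 = -535 t·m
Step 2 — MCT1cm = 24159 * 205.8 / (100 * 173.1) = 287.2283 t·m/cm
Step 3 — trim = -535 / 287.2283 ≈ -1.8626 cm (5 s.f.)

-1.8626 cm


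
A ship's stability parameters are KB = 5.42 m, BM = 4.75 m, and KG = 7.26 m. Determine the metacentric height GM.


Formula: GM = KB + BM - KG
Step 1 — KM = KB + BM = 5.42 + 4.75 = 10.17 m
Step 2 — GM = KM - KG = 10.17 - 7.26 = 2.91 m

2.91 m


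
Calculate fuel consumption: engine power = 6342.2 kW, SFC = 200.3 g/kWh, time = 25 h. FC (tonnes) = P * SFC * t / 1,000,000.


Formula: FC (tonnes) = P * SFC * t / 1,000,000
Step 1 — P * SFC * t = 6342.2 * 200.3 * 25 = 31758566.5 g
Step 2 — FC (tonnes) = 31758566.5 / 1,000,000 ≈ 31.759 tonnes (5 s.f.)

31.759 tonnes


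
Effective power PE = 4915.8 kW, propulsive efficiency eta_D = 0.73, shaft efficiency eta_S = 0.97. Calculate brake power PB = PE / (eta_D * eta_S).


Formula: PB = PE / (eta_D * eta_S)
Step 1 — combined efficiency = eta_D * eta_S = 0.73 * 0.97 = 0.7081
Step 2 — PB = 4915.8 / 0.7081 ≈ 6942.2 kW (5 s.f.)

6942.2 kW


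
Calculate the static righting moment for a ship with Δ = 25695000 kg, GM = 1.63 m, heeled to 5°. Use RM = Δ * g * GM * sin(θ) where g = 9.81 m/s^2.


Formula: GZ = GM * sin(theta); RM = disp * g * GZ
Step 1 — GZ = 1.63 * sin(5°) = 1.63 * 0.087156 = 0.142064 m
Step 2 — RM = 25695000 * 9.81 * 0.142064 ≈ 35810000 N·m (5 s.f.)

35810000 N·m


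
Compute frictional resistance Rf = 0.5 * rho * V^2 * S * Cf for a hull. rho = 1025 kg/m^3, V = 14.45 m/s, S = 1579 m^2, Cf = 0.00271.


Formula: Rf = 0.5 * rho * V^2 * S * Cf
Step 1 — V^2 = 14.45^2 = 208.8025
Step 2 — 0.5 * rho * V^2 = 0.5 * 1025 * 208.8025 = 107011.28125
Step 3 — Rf = 107011.28125 * 1579 * 0.00271 ≈ 457910 N (5 s.f.)

457910 N


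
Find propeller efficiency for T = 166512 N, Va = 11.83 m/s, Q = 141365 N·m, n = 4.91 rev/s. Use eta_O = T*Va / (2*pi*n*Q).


Formula: eta = T * Va / (2 * pi * n * Q)
Step 1 — numerator = T * Va = 166512 * 11.83 = 1969836.96
Step 2 — 2 * pi * n = 2 * pi * 4.91 = 30.85044
Step 3 — denominator = 30.85044 * 141365 = 4361172.45
Step 4 — eta = 1969836.96 / 4361172.45 ≈ 0.45168 (5 s.f.)

0.45168


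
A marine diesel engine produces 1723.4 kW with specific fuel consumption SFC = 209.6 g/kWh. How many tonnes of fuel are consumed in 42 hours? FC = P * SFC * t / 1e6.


Formula: FC (tonnes) = P * SFC * t / 1,000,000
Step 1 — P * SFC * t = 1723.4 * 209.6 * 42 = 15171434.88 g
Step 2 — FC (tonnes) = 15171434.88 / 1,000,000 ≈ 15.171 tonnes (5 s.f.)

15.171 tonnes


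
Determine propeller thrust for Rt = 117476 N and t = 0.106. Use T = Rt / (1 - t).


Formula: T = Rt / (1 - t)
Step 1 — (1 - t) = 1 - 0.106 = 0.894
Step 2 — T = 117476 / 0.894 ≈ 131400 N (5 s.f.)

131400 N


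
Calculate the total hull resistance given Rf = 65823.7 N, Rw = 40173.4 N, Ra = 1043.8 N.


Formula: Rt = Rf + Rw + Ra
Substituting: Rt = 65823.7 + 40173.4 + 1043.8
Result: Rt = 107040.9 N

107040.9 N


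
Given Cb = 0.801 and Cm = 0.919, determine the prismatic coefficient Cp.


Formula: Cp = Cb / Cm
Substituting: Cp = 0.801 / 0.919
Result: Cp ≈ 0.87160 (5 s.f.)

0.87160


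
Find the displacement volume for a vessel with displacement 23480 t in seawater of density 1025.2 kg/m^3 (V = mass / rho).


Formula: V = mass / rho
Step 1 — convert tonnes to kg: 23480 t * 1000 = 23480000 kg
Step 2 — V = 23480000 / 1025.2 ≈ 22903 m^3 (5 s.f.)

22903 m^3


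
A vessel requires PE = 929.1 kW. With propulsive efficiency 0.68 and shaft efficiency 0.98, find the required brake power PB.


Formula: PB = PE / (eta_D * eta_S)
Step 1 — combined efficiency = eta_D * eta_S = 0.68 * 0.98 = 0.6664
Step 2 — PB = 929.1 / 0.6664 ≈ 1394.2 kW (5 s.f.)

1394.2 kW


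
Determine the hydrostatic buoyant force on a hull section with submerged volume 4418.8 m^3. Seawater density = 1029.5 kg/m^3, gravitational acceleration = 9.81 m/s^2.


Formula: Fb = rho * g * V
Substituting: Fb = 1029.5 * 9.81 * 4418.8
Intermediate: 1029.5 * 9.81 = 10099.395
Result: Fb = 10099.395 * 4418.8 ≈ 44627000 N (5 s.f.)

44627000 N


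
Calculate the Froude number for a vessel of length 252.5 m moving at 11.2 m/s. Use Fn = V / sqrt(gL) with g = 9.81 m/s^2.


Formula: Fn = V / sqrt(g * L)
Step 1 — g * L = 9.81 * 252.5 = 2477.025
Step 2 — sqrt(g * L) = sqrt(2477.025) = 49.76972
Step 3 — Fn = 11.2 / 49.76972 ≈ 0.22504 (5 s.f.)

0.22504


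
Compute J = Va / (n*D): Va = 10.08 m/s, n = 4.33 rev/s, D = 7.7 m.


Formula: J = Va / (n * D)
Step 1 — n * D = 4.33 * 7.7 = 33.341
Step 2 — J = 10.08 / 33.341 ≈ 0.30233 (5 s.f.)

0.30233


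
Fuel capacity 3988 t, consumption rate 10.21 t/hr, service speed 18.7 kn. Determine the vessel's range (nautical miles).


Formula: endurance = fuel / rate; range = endurance * speed
Step 1 — endurance = 3988 / 10.21 = 390.5975 hours
Step 2 — range = 390.5975 * 18.7 ≈ 7304.2 nautical miles (5 s.f.)

7304.2 NM


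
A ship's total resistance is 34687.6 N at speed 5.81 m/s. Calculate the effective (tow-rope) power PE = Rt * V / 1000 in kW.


Formula: PE = Rt * V / 1000 (kW)
Step 1 — PE (W) = 34687.6 * 5.81 = 201534.956 W
Step 2 — PE (kW) = 201534.956 / 1000 ≈ 201.53 kW (5 s.f.)

201.53 kW


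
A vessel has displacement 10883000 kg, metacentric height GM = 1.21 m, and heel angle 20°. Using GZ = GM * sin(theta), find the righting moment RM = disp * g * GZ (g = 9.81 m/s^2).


Formula: GZ = GM * sin(theta); RM = disp * g * GZ
Step 1 — GZ = 1.21 * sin(20°) = 1.21 * 0.34202 = 0.413844 m
Step 2 — RM = 10883000 * 9.81 * 0.413844 ≈ 44183000 N·m (5 s.f.)

44183000 N·m


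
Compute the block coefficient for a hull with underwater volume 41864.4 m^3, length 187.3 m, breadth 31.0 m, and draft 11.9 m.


Formula: Cb = V / (L * B * T)
Step 1 — L * B * T = 187.3 * 31.0 * 11.9 = 69094.97 m^3
Step 2 — Cb = 41864.4 / 69094.97 ≈ 0.60590 (5 s.f.)

0.60590


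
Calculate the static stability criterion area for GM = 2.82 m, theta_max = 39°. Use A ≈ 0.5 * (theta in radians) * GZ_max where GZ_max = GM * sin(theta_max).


Formula: GZ_max = GM * sin(theta); Area = 0.5 * theta_rad * GZ_max
Step 1 — GZ_max = 2.82 * sin(39°) = 2.82 * 0.62932 = 1.774682 m
Step 2 — theta_rad = 39 * pi/180 = 0.680678 rad
Step 3 — Area = 0.5 * 0.680678 * 1.774682 ≈ 0.60399 m·rad (5 s.f.)

0.60399 m·rad


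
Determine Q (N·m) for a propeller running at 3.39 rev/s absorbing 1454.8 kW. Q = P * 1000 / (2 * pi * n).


Formula: Q = P_W / (2 * pi * n)
Step 1 — P_W = 1454.8 kW * 1000 = 1454800.0 W
Step 2 — 2 * pi * n = 2 * pi * 3.39 = 21.299998
Step 3 — Q = 1454800.0 / 21.299998 ≈ 68300 N·m (5 s.f.)

68300 N·m


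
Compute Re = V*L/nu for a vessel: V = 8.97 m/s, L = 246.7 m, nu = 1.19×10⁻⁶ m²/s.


Formula: Re = V * L / nu
Step 1 — V * L = 8.97 * 246.7 = 2212.899 m^2/s
Step 2 — Re = 2212.899 / 1.19e-6 = 1.86e+09

1.86e+09


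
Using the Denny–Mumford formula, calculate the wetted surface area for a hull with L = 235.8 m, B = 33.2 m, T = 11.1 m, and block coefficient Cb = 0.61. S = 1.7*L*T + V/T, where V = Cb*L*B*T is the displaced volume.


Formula: S = 1.7*L*T + V/T with V = Cb*L*B*T, i.e. S = L * (1.7*T + Cb*B)
Step 1 — 1.7*T = 1.7 * 11.1 = 18.87 m
Step 2 — Cb*B = 0.61 * 33.2 = 20.252 m
Step 3 — 1.7*T + Cb*B = 18.87 + 20.252 = 39.122 m
Step 4 — S = 235.8 * 39.122 ≈ 9225.0 m^2 (5 s.f.)

9225.0 m^2


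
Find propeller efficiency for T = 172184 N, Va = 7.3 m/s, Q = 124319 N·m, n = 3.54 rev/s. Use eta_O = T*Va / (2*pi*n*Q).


Formula: eta = T * Va / (2 * pi * n * Q)
Step 1 — numerator = T * Va = 172184 * 7.3 = 1256943.2
Step 2 — 2 * pi * n = 2 * pi * 3.54 = 22.242476
Step 3 — denominator = 22.242476 * 124319 = 2765162.37
Step 4 — eta = 1256943.2 / 2765162.37 ≈ 0.45456 (5 s.f.)

0.45456


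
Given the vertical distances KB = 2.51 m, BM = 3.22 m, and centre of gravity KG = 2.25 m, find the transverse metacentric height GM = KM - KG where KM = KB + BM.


Formula: GM = KB + BM - KG
Step 1 — KM = KB + BM = 2.51 + 3.22 = 5.73 m
Step 2 — GM = KM - KG = 5.73 - 2.25 = 3.48 m

3.48 m


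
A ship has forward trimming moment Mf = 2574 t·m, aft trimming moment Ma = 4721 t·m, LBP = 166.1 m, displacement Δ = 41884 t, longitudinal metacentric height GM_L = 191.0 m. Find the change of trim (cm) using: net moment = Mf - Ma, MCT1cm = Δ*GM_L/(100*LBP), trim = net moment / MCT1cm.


Formula: net trimming moment = Mf - Ma; MCT1cm = Δ*GM_L/(100*LBP); trim = net moment / MCT1cm
Step 1 — net trimming moment = 2574 - 4721 = -2147 t·m
Step 2 — MCT1cm = 41884 * 191.0 / (100 * 166.1) = 481.6282 t·m/cm
Step 3 — trim = -2147 / 481.6282 ≈ -4.4578 cm (5 s.f.)

-4.4578 cm


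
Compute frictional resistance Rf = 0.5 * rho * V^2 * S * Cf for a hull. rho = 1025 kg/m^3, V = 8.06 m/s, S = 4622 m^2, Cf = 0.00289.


Formula: Rf = 0.5 * rho * V^2 * S * Cf
Step 1 — V^2 = 8.06^2 = 64.9636
Step 2 — 0.5 * rho * V^2 = 0.5 * 1025 * 64.9636 = 33293.845
Step 3 — Rf = 33293.845 * 4622 * 0.00289 ≈ 444730 N (5 s.f.)

444730 N


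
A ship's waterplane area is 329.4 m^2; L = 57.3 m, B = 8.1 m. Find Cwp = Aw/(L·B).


Formula: Cwp = Aw / (L * B)
Step 1 — L * B = 57.3 * 8.1 = 464.13 m^2
Step 2 — Cwp = 329.4 / 464.13 ≈ 0.70971 (5 s.f.)

0.70971


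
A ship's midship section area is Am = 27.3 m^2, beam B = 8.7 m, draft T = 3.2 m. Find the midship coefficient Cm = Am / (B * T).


Formula: Cm = Am / (B * T)
Step 1 — B * T = 8.7 * 3.2 = 27.84 m^2
Step 2 — Cm = 27.3 / 27.84 ≈ 0.98060 (5 s.f.)

0.98060


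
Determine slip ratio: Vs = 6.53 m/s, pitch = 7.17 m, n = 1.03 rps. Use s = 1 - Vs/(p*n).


Formula: s = 1 - Vs / (p * n)
Step 1 — p * n = 7.17 * 1.03 = 7.3851
Step 2 — Vs / (p*n) = 6.53 / 7.3851 = 0.884213 (6 d.p.)
Step 3 — s = 1 - 0.884213 = 0.115787

0.115787


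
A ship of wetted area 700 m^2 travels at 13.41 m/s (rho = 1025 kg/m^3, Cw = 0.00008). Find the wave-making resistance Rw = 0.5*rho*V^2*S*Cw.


Formula: Rw = 0.5 * rho * V^2 * S * Cw
Step 1 — V^2 = 13.41^2 = 179.8281
Step 2 — 0.5 * rho * V^2 = 0.5 * 1025 * 179.8281 = 92161.90125
Step 3 — Rw = 92161.90125 * 700 * 0.00008 ≈ 5161.1 N (5 s.f.)

5161.1 N


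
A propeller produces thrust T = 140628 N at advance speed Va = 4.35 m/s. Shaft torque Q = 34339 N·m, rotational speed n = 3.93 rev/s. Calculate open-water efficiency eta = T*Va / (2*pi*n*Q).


Formula: eta = T * Va / (2 * pi * n * Q)
Step 1 — numerator = T * Va = 140628 * 4.35 = 611731.8
Step 2 — 2 * pi * n = 2 * pi * 3.93 = 24.692918
Step 3 — denominator = 24.692918 * 34339 = 847930.11
Step 4 — eta = 611731.8 / 847930.11 ≈ 0.72144 (5 s.f.)

0.72144


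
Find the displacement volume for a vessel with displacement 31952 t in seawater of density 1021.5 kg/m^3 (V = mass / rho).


Formula: V = mass / rho
Step 1 — convert tonnes to kg: 31952 t * 1000 = 31952000 kg
Step 2 — V = 31952000 / 1021.5 ≈ 31279 m^3 (5 s.f.)

31279 m^3


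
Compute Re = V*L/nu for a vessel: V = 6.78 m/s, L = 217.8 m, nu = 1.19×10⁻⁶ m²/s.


Formula: Re = V * L / nu
Step 1 — V * L = 6.78 * 217.8 = 1476.684 m^2/s
Step 2 — Re = 1476.684 / 1.19e-6 = 1.24e+09

1.24e+09


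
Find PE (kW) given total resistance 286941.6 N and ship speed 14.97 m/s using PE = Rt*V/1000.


Formula: PE = Rt * V / 1000 (kW)
Step 1 — PE (W) = 286941.6 * 14.97 = 4295515.752 W
Step 2 — PE (kW) = 4295515.752 / 1000 ≈ 4295.5 kW (5 s.f.)

4295.5 kW


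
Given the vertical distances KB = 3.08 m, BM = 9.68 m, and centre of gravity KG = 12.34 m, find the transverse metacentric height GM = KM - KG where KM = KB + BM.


Formula: GM = KB + BM - KG
Step 1 — KM = KB + BM = 3.08 + 9.68 = 12.76 m
Step 2 — GM = KM - KG = 12.76 - 12.34 = 0.42 m

0.42 m


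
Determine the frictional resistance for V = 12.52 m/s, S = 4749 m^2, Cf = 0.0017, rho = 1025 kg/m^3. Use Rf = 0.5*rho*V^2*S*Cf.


Formula: Rf = 0.5 * rho * V^2 * S * Cf
Step 1 — V^2 = 12.52^2 = 156.7504
Step 2 — 0.5 * rho * V^2 = 0.5 * 1025 * 156.7504 = 80334.58
Step 3 — Rf = 80334.58 * 4749 * 0.0017 ≈ 648570 N (5 s.f.)

648570 N


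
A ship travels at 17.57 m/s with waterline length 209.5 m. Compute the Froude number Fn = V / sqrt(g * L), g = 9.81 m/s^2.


Formula: Fn = V / sqrt(g * L)
Step 1 — g * L = 9.81 * 209.5 = 2055.195
Step 2 — sqrt(g * L) = sqrt(2055.195) = 45.334259
Step 3 — Fn = 17.57 / 45.334259 ≈ 0.38757 (5 s.f.)

0.38757


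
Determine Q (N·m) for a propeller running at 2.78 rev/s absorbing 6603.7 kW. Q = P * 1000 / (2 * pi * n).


Formula: Q = P_W / (2 * pi * n)
Step 1 — P_W = 6603.7 kW * 1000 = 6603700.0 W
Step 2 — 2 * pi * n = 2 * pi * 2.78 = 17.467255
Step 3 — Q = 6603700.0 / 17.467255 ≈ 378060 N·m (5 s.f.)

378060 N·m


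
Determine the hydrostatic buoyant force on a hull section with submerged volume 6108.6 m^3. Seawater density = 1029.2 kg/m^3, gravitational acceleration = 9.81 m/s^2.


Formula: Fb = rho * g * V
Substituting: Fb = 1029.2 * 9.81 * 6108.6
Intermediate: 1029.2 * 9.81 = 10096.452
Result: Fb = 10096.452 * 6108.6 ≈ 61675000 N (5 s.f.)

61675000 N


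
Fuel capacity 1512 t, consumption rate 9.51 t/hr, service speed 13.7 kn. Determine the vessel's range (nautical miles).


Formula: endurance = fuel / rate; range = endurance * speed
Step 1 — endurance = 1512 / 9.51 = 158.9905 hours
Step 2 — range = 158.9905 * 13.7 ≈ 2178.2 nautical miles (5 s.f.)

2178.2 NM


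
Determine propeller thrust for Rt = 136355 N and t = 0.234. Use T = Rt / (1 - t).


Formula: T = Rt / (1 - t)
Step 1 — (1 - t) = 1 - 0.234 = 0.766
Step 2 — T = 136355 / 0.766 ≈ 178010 N (5 s.f.)

178010 N


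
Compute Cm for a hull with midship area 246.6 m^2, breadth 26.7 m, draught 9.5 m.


Formula: Cm = Am / (B * T)
Step 1 — B * T = 26.7 * 9.5 = 253.65 m^2
Step 2 — Cm = 246.6 / 253.65 ≈ 0.97221 (5 s.f.)

0.97221


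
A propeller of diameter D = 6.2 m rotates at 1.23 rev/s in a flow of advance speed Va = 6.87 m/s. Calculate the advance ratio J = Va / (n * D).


Formula: J = Va / (n * D)
Step 1 — n * D = 1.23 * 6.2 = 7.626
Step 2 — J = 6.87 / 7.626 ≈ 0.90087 (5 s.f.)

0.90087


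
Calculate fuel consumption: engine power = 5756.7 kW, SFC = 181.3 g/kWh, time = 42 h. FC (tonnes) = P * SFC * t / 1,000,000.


Formula: FC (tonnes) = P * SFC * t / 1,000,000
Step 1 — P * SFC * t = 5756.7 * 181.3 * 42 = 43834967.82 g
Step 2 — FC (tonnes) = 43834967.82 / 1,000,000 ≈ 43.835 tonnes (5 s.f.)

43.835 tonnes


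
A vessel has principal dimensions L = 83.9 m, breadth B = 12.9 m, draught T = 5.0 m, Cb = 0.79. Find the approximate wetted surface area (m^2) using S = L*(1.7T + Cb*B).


Formula: S = 1.7*L*T + V/T with V = Cb*L*B*T, i.e. S = L * (1.7*T + Cb*B)
Step 1 — 1.7*T = 1.7 * 5.0 = 8.5 m
Step 2 — Cb*B = 0.79 * 12.9 = 10.191 m
Step 3 — 1.7*T + Cb*B = 8.5 + 10.191 = 18.691 m
Step 4 — S = 83.9 * 18.691 ≈ 1568.2 m^2 (5 s.f.)

1568.2 m^2


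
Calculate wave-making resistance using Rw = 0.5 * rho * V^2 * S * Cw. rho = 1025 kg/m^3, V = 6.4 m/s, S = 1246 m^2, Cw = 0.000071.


Formula: Rw = 0.5 * rho * V^2 * S * Cw
Step 1 — V^2 = 6.4^2 = 40.96
Step 2 — 0.5 * rho * V^2 = 0.5 * 1025 * 40.96 = 20992.0
Step 3 — Rw = 20992.0 * 1246 * 0.000071 ≈ 1857.1 N (5 s.f.)

1857.1 N


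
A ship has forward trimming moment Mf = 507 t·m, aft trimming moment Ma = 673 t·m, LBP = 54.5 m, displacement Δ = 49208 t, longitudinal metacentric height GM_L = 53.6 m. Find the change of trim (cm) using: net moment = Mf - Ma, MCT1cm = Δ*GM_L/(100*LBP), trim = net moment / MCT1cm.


Formula: net trimming moment = Mf - Ma; MCT1cm = Δ*GM_L/(100*LBP); trim = net moment / MCT1cm
Step 1 — net trimming moment = 507 - 673 = -166 t·m
Step 2 — MCT1cm = 49208 * 53.6 / (100 * 54.5) = 483.9539 t·m/cm
Step 3 — trim = -166 / 483.9539 ≈ -0.34301 cm (5 s.f.)

-0.34301 cm


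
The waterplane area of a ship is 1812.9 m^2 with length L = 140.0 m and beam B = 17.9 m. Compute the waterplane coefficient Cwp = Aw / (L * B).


Formula: Cwp = Aw / (L * B)
Step 1 — L * B = 140.0 * 17.9 = 2506.0 m^2
Step 2 — Cwp = 1812.9 / 2506.0 ≈ 0.72342 (5 s.f.)

0.72342


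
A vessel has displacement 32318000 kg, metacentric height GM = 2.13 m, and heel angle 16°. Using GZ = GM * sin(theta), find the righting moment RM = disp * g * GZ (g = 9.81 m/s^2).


Formula: GZ = GM * sin(theta); RM = disp * g * GZ
Step 1 — GZ = 2.13 * sin(16°) = 2.13 * 0.275637 = 0.587107 m
Step 2 — RM = 32318000 * 9.81 * 0.587107 ≈ 186140000 N·m (5 s.f.)

186140000 N·m


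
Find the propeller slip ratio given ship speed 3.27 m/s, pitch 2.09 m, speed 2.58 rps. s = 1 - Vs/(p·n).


Formula: s = 1 - Vs / (p * n)
Step 1 — p * n = 2.09 * 2.58 = 5.3922
Step 2 — Vs / (p*n) = 3.27 / 5.3922 = 0.606432 (6 d.p.)
Step 3 — s = 1 - 0.606432 = 0.393568

0.393568


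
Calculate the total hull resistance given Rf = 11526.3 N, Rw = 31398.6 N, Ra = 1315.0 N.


Formula: Rt = Rf + Rw + Ra
Substituting: Rt = 11526.3 + 31398.6 + 1315.0
Result: Rt = 44239.9 N

44239.9 N


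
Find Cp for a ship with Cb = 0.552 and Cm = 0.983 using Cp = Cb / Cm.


Formula: Cp = Cb / Cm
Substituting: Cp = 0.552 / 0.983
Result: Cp ≈ 0.56155 (5 s.f.)

0.56155


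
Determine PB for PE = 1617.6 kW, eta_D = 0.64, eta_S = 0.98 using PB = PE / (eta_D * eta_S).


Formula: PB = PE / (eta_D * eta_S)
Step 1 — combined efficiency = eta_D * eta_S = 0.64 * 0.98 = 0.6272
Step 2 — PB = 1617.6 / 0.6272 ≈ 2579.1 kW (5 s.f.)

2579.1 kW


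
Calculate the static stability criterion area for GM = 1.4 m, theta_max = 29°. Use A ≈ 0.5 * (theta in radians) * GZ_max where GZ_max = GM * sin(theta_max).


Formula: GZ_max = GM * sin(theta); Area = 0.5 * theta_rad * GZ_max
Step 1 — GZ_max = 1.4 * sin(29°) = 1.4 * 0.48481 = 0.678734 m
Step 2 — theta_rad = 29 * pi/180 = 0.506145 rad
Step 3 — Area = 0.5 * 0.506145 * 0.678734 ≈ 0.17177 m·rad (5 s.f.)

0.17177 m·rad


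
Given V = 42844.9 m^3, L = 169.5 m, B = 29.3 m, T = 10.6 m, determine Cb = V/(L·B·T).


Formula: Cb = V / (L * B * T)
Step 1 — L * B * T = 169.5 * 29.3 * 10.6 = 52643.31 m^3
Step 2 — Cb = 42844.9 / 52643.31 ≈ 0.81387 (5 s.f.)

0.81387


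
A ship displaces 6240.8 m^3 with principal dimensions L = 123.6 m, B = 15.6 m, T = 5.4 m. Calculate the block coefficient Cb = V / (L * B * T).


Formula: Cb = V / (L * B * T)
Step 1 — L * B * T = 123.6 * 15.6 * 5.4 = 10412.064 m^3
Step 2 — Cb = 6240.8 / 10412.064 ≈ 0.59938 (5 s.f.)

0.59938


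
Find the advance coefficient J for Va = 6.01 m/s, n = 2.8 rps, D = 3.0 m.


Formula: J = Va / (n * D)
Step 1 — n * D = 2.8 * 3.0 = 8.4
Step 2 — J = 6.01 / 8.4 ≈ 0.71548 (5 s.f.)

0.71548


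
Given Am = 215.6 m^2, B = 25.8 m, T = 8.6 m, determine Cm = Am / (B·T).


Formula: Cm = Am / (B * T)
Step 1 — B * T = 25.8 * 8.6 = 221.88 m^2
Step 2 — Cm = 215.6 / 221.88 ≈ 0.97170 (5 s.f.)

0.97170


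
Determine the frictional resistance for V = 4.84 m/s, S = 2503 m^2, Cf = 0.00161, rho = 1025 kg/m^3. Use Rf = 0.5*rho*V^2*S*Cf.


Formula: Rf = 0.5 * rho * V^2 * S * Cf
Step 1 — V^2 = 4.84^2 = 23.4256
Step 2 — 0.5 * rho * V^2 = 0.5 * 1025 * 23.4256 = 12005.62
Step 3 — Rf = 12005.62 * 2503 * 0.00161 ≈ 48381 N (5 s.f.)

48381 N


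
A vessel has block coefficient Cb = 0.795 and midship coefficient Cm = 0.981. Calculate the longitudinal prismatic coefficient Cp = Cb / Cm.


Formula: Cp = Cb / Cm
Substituting: Cp = 0.795 / 0.981
Result: Cp ≈ 0.81040 (5 s.f.)

0.81040


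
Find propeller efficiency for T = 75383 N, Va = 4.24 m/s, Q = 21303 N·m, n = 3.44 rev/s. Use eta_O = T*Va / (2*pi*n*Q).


Formula: eta = T * Va / (2 * pi * n * Q)
Step 1 — numerator = T * Va = 75383 * 4.24 = 319623.92
Step 2 — 2 * pi * n = 2 * pi * 3.44 = 21.614157
Step 3 — denominator = 21.614157 * 21303 = 460446.39
Step 4 — eta = 319623.92 / 460446.39 ≈ 0.69416 (5 s.f.)

0.69416


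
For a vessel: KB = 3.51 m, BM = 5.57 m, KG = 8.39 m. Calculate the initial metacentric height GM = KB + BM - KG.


Formula: GM = KB + BM - KG
Step 1 — KM = KB + BM = 3.51 + 5.57 = 9.08 m
Step 2 — GM = KM - KG = 9.08 - 8.39 = 0.69 m

0.69 m


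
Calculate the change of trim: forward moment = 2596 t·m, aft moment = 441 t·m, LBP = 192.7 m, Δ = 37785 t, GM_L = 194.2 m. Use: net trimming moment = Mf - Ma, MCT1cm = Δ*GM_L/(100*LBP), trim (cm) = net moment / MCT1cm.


Formula: net trimming moment = Mf - Ma; MCT1cm = Δ*GM_L/(100*LBP); trim = net moment / MCT1cm
Step 1 — net trimming moment = 2596 - 441 = 2155 t·m
Step 2 — MCT1cm = 37785 * 194.2 / (100 * 192.7) = 380.7912 t·m/cm
Step 3 — trim = 2155 / 380.7912 ≈ 5.6593 cm (5 s.f.)

5.6593 cm


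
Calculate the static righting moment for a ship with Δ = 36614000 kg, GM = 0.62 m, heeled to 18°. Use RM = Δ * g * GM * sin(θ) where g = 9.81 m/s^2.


Formula: GZ = GM * sin(theta); RM = disp * g * GZ
Step 1 — GZ = 0.62 * sin(18°) = 0.62 * 0.309017 = 0.191591 m
Step 2 — RM = 36614000 * 9.81 * 0.191591 ≈ 68816000 N·m (5 s.f.)

68816000 N·m


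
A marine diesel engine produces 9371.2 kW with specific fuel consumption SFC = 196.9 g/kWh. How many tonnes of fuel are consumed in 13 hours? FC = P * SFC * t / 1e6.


Formula: FC (tonnes) = P * SFC * t / 1,000,000
Step 1 — P * SFC * t = 9371.2 * 196.9 * 13 = 23987460.64 g
Step 2 — FC (tonnes) = 23987460.64 / 1,000,000 ≈ 23.987 tonnes (5 s.f.)

23.987 tonnes


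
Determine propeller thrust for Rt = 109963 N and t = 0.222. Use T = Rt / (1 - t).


Formula: T = Rt / (1 - t)
Step 1 — (1 - t) = 1 - 0.222 = 0.778
Step 2 — T = 109963 / 0.778 ≈ 141340 N (5 s.f.)

141340 N


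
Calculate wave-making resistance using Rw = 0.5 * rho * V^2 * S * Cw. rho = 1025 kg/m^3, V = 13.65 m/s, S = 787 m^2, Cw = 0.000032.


Formula: Rw = 0.5 * rho * V^2 * S * Cw
Step 1 — V^2 = 13.65^2 = 186.3225
Step 2 — 0.5 * rho * V^2 = 0.5 * 1025 * 186.3225 = 95490.28125
Step 3 — Rw = 95490.28125 * 787 * 0.000032 ≈ 2404.8 N (5 s.f.)

2404.8 N


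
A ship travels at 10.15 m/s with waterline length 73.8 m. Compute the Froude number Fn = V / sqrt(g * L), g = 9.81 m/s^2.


Formula: Fn = V / sqrt(g * L)
Step 1 — g * L = 9.81 * 73.8 = 723.978
Step 2 — sqrt(g * L) = sqrt(723.978) = 26.906839
Step 3 — Fn = 10.15 / 26.906839 ≈ 0.37723 (5 s.f.)

0.37723


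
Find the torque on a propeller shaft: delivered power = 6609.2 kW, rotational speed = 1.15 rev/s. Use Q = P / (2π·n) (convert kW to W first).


Formula: Q = P_W / (2 * pi * n)
Step 1 — P_W = 6609.2 kW * 1000 = 6609200.0 W
Step 2 — 2 * pi * n = 2 * pi * 1.15 = 7.225663
Step 3 — Q = 6609200.0 / 7.225663 ≈ 914680 N·m (5 s.f.)

914680 N·m


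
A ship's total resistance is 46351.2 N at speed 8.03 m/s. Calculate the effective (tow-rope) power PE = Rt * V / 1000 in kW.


Formula: PE = Rt * V / 1000 (kW)
Step 1 — PE (W) = 46351.2 * 8.03 = 372200.136 W
Step 2 — PE (kW) = 372200.136 / 1000 ≈ 372.20 kW (5 s.f.)

372.20 kW


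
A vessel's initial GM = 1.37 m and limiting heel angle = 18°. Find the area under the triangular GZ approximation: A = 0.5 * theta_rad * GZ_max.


Formula: GZ_max = GM * sin(theta); Area = 0.5 * theta_rad * GZ_max
Step 1 — GZ_max = 1.37 * sin(18°) = 1.37 * 0.309017 = 0.423353 m
Step 2 — theta_rad = 18 * pi/180 = 0.314159 rad
Step 3 — Area = 0.5 * 0.314159 * 0.423353 ≈ 0.066500 m·rad (5 s.f.)

0.066500 m·rad


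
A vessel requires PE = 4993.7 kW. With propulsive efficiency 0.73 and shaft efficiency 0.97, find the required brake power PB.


Formula: PB = PE / (eta_D * eta_S)
Step 1 — combined efficiency = eta_D * eta_S = 0.73 * 0.97 = 0.7081
Step 2 — PB = 4993.7 / 0.7081 ≈ 7052.3 kW (5 s.f.)

7052.3 kW


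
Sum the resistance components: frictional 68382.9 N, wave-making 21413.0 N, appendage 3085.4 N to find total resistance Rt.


Formula: Rt = Rf + Rw + Ra
Substituting: Rt = 68382.9 + 21413.0 + 3085.4
Result: Rt = 92881.3 N

92881.3 N


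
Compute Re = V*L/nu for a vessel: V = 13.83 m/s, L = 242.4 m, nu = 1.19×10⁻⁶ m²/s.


Formula: Re = V * L / nu
Step 1 — V * L = 13.83 * 242.4 = 3352.392 m^2/s
Step 2 — Re = 3352.392 / 1.19e-6 = 2.82e+09

2.82e+09


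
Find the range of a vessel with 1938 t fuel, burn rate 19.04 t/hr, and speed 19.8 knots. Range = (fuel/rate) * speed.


Formula: endurance = fuel / rate; range = endurance * speed
Step 1 — endurance = 1938 / 19.04 = 101.7857 hours
Step 2 — range = 101.7857 * 19.8 ≈ 2015.4 nautical miles (5 s.f.)

2015.4 NM


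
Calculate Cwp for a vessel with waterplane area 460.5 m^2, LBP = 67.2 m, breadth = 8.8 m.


Formula: Cwp = Aw / (L * B)
Step 1 — L * B = 67.2 * 8.8 = 591.36 m^2
Step 2 — Cwp = 460.5 / 591.36 ≈ 0.77871 (5 s.f.)

0.77871


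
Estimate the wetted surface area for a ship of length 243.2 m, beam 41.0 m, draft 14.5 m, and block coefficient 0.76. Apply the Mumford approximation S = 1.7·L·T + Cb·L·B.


Formula: S = 1.7*L*T + V/T with V = Cb*L*B*T, i.e. S = L * (1.7*T + Cb*B)
Step 1 — 1.7*T = 1.7 * 14.5 = 24.65 m
Step 2 — Cb*B = 0.76 * 41.0 = 31.16 m
Step 3 — 1.7*T + Cb*B = 24.65 + 31.16 = 55.81 m
Step 4 — S = 243.2 * 55.81 ≈ 13573 m^2 (5 s.f.)

13573 m^2


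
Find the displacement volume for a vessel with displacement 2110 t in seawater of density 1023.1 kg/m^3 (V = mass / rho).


Formula: V = mass / rho
Step 1 — convert tonnes to kg: 2110 t * 1000 = 2110000 kg
Step 2 — V = 2110000 / 1023.1 ≈ 2062.4 m^3 (5 s.f.)

2062.4 m^3


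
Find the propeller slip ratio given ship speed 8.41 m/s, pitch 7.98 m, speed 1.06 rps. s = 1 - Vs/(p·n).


Formula: s = 1 - Vs / (p * n)
Step 1 — p * n = 7.98 * 1.06 = 8.4588
Step 2 — Vs / (p*n) = 8.41 / 8.4588 = 0.994231 (6 d.p.)
Step 3 — s = 1 - 0.994231 = 0.005769

0.005769


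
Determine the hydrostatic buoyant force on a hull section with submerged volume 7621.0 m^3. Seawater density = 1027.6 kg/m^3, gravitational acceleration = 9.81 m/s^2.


Formula: Fb = rho * g * V
Substituting: Fb = 1027.6 * 9.81 * 7621.0
Intermediate: 1027.6 * 9.81 = 10080.756
Result: Fb = 10080.756 * 7621.0 ≈ 76825000 N (5 s.f.)

76825000 N


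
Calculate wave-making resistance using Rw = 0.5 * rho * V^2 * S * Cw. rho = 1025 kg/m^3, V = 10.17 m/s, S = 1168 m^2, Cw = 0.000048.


Formula: Rw = 0.5 * rho * V^2 * S * Cw
Step 1 — V^2 = 10.17^2 = 103.4289
Step 2 — 0.5 * rho * V^2 = 0.5 * 1025 * 103.4289 = 53007.31125
Step 3 — Rw = 53007.31125 * 1168 * 0.000048 ≈ 2971.8 N (5 s.f.)

2971.8 N


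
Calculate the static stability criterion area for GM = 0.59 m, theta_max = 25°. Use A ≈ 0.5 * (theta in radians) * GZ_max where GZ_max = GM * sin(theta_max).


Formula: GZ_max = GM * sin(theta); Area = 0.5 * theta_rad * GZ_max
Step 1 — GZ_max = 0.59 * sin(25°) = 0.59 * 0.422618 = 0.249345 m
Step 2 — theta_rad = 25 * pi/180 = 0.436332 rad
Step 3 — Area = 0.5 * 0.436332 * 0.249345 ≈ 0.054399 m·rad (5 s.f.)

0.054399 m·rad


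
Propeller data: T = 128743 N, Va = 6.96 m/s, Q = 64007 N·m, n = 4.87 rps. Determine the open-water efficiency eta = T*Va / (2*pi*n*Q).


Formula: eta = T * Va / (2 * pi * n * Q)
Step 1 — numerator = T * Va = 128743 * 6.96 = 896051.28
Step 2 — 2 * pi * n = 2 * pi * 4.87 = 30.599112
Step 3 — denominator = 30.599112 * 64007 = 1958557.36
Step 4 — eta = 896051.28 / 1958557.36 ≈ 0.45751 (5 s.f.)

0.45751
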